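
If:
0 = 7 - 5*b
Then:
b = 7/5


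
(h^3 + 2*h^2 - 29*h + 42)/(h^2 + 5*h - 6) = (h^3 + 2*h^2 - 29*h + 42)/(h^2 + 5*h - 6)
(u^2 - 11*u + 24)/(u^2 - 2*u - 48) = (u - 3)/(u + 6)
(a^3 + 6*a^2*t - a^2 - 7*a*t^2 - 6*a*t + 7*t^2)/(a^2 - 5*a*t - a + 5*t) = (-a^2 - 6*a*t + 7*t^2)/(-a + 5*t)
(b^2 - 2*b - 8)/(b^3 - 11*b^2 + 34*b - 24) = (b + 2)/(b^2 - 7*b + 6)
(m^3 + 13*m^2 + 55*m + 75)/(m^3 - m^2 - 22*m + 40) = (m^2 + 8*m + 15)/(m^2 - 6*m + 8)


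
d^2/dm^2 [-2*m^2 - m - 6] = -4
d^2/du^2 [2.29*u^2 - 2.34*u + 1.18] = 4.58000000000000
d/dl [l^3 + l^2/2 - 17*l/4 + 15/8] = 3*l^2 + l - 17/4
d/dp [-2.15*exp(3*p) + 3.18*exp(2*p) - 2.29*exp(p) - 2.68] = (-6.45*exp(2*p) + 6.36*exp(p) - 2.29)*exp(p)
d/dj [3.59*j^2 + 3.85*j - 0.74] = 7.18*j + 3.85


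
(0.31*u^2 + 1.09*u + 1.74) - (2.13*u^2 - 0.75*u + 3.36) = -1.82*u^2 + 1.84*u - 1.62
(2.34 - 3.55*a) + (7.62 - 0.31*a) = 9.96 - 3.86*a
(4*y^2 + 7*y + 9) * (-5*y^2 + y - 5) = -20*y^4 - 31*y^3 - 58*y^2 - 26*y - 45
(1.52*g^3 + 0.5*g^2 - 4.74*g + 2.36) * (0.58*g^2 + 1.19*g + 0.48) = 0.8816*g^5 + 2.0988*g^4 - 1.4246*g^3 - 4.0318*g^2 + 0.5332*g + 1.1328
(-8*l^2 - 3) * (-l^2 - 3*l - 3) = 8*l^4 + 24*l^3 + 27*l^2 + 9*l + 9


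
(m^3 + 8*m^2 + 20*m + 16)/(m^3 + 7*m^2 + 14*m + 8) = (m + 2)/(m + 1)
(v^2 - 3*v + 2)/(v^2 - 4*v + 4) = (v - 1)/(v - 2)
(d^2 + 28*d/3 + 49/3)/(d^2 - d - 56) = (d + 7/3)/(d - 8)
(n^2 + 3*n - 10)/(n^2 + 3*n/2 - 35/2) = 2*(n - 2)/(2*n - 7)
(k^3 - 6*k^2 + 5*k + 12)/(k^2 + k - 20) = (k^2 - 2*k - 3)/(k + 5)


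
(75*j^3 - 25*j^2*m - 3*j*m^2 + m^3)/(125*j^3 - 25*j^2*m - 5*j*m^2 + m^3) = (3*j - m)/(5*j - m)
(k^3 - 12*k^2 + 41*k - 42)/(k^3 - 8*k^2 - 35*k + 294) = (k^2 - 5*k + 6)/(k^2 - k - 42)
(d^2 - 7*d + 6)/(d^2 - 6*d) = (d - 1)/d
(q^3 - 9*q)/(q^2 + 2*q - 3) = q*(q - 3)/(q - 1)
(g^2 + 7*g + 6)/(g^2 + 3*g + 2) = (g + 6)/(g + 2)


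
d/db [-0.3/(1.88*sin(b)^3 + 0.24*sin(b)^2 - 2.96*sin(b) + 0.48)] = (1.692*sin(b)^2 + 0.144*sin(b) - 0.888)*cos(b)/(1.88*sin(b)^3 + 0.24*sin(b)^2 - 2.96*sin(b) + 0.48)^2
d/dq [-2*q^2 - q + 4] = -4*q - 1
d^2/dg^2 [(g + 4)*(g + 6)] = 2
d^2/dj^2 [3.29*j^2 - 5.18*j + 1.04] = 6.58000000000000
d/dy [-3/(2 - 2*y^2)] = -3*y/(y^2 - 1)^2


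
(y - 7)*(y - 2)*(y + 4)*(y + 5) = y^4 - 47*y^2 - 54*y + 280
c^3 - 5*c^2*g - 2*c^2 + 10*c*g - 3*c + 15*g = (c - 3)*(c + 1)*(c - 5*g)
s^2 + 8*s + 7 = (s + 1)*(s + 7)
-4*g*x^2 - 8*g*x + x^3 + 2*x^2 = x*(-4*g + x)*(x + 2)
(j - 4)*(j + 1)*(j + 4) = j^3 + j^2 - 16*j - 16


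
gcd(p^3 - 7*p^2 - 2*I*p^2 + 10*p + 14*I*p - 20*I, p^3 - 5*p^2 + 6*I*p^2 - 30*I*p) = p - 5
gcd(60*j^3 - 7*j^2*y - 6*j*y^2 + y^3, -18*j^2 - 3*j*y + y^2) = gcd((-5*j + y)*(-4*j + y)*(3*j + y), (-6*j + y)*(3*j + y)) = 3*j + y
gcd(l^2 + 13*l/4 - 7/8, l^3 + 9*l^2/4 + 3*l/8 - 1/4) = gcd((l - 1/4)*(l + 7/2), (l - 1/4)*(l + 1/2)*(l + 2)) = l - 1/4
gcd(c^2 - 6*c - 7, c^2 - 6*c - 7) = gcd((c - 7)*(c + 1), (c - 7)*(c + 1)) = c^2 - 6*c - 7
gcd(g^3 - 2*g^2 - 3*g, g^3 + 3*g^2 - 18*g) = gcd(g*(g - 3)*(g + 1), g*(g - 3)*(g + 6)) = g^2 - 3*g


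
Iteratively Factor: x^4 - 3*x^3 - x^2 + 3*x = (x - 3)*(x^3 - x) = (x - 3)*(x + 1)*(x^2 - x) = x*(x - 3)*(x + 1)*(x - 1)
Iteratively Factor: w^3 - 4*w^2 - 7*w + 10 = (w - 1)*(w^2 - 3*w - 10) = (w - 5)*(w - 1)*(w + 2)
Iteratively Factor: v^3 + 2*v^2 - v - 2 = (v + 2)*(v^2 - 1) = (v + 1)*(v + 2)*(v - 1)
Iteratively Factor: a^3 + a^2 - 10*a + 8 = (a + 4)*(a^2 - 3*a + 2) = (a - 1)*(a + 4)*(a - 2)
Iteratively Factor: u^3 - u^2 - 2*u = (u - 2)*(u^2 + u) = u*(u - 2)*(u + 1)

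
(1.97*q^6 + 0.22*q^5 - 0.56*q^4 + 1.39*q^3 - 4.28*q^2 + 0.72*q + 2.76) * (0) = 0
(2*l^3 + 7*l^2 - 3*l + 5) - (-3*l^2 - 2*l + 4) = 2*l^3 + 10*l^2 - l + 1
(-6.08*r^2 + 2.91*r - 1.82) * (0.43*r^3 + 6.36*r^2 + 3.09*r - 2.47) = -2.6144*r^5 - 37.4175*r^4 - 1.06219999999999*r^3 + 12.4343*r^2 - 12.8115*r + 4.4954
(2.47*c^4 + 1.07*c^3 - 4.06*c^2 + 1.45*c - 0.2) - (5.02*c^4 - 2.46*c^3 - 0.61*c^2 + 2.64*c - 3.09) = -2.55*c^4 + 3.53*c^3 - 3.45*c^2 - 1.19*c + 2.89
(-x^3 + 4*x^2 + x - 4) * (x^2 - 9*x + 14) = -x^5 + 13*x^4 - 49*x^3 + 43*x^2 + 50*x - 56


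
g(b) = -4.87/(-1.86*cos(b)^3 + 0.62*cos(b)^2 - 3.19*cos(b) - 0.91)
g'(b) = -4.87*(-5.58*sin(b)*cos(b)^2 + 1.24*sin(b)*cos(b) - 3.19*sin(b))/(-1.86*cos(b)^3 + 0.62*cos(b)^2 - 3.19*cos(b) - 0.91)^2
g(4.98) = 2.79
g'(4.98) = -5.02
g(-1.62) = 6.48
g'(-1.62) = -28.13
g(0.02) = 0.91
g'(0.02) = 0.03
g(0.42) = 1.03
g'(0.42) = 0.60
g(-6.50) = 0.94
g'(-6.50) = -0.29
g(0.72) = 1.30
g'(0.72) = 1.24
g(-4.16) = -4.05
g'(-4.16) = 15.40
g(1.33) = 2.93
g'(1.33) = 5.51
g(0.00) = 0.91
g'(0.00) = 0.00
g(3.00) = -1.04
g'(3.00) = 0.31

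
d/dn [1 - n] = -1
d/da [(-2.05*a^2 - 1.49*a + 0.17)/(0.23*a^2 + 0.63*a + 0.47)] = (-0.9488*a^2 - 2.0052*a - 0.8074)/(0.0529*a^4 + 0.2898*a^3 + 0.6131*a^2 + 0.5922*a + 0.2209)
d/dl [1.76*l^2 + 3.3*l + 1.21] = 3.52*l + 3.3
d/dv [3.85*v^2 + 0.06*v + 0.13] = 7.7*v + 0.06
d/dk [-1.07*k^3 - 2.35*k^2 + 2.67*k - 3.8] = -3.21*k^2 - 4.7*k + 2.67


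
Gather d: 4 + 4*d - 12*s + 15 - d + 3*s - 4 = 3*d - 9*s + 15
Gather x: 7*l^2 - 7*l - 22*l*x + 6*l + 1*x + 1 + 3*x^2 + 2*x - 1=7*l^2 - l + 3*x^2 + x*(3 - 22*l)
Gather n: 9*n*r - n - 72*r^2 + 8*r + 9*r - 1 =n*(9*r - 1) - 72*r^2 + 17*r - 1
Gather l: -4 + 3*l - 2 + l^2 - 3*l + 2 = l^2 - 4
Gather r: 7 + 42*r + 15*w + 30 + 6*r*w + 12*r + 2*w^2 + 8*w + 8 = r*(6*w + 54) + 2*w^2 + 23*w + 45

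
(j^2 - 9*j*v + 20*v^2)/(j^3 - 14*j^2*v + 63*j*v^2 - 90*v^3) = (j - 4*v)/(j^2 - 9*j*v + 18*v^2)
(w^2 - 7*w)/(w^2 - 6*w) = (w - 7)/(w - 6)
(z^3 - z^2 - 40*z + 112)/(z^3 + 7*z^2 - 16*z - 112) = (z - 4)/(z + 4)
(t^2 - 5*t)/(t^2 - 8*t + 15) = t/(t - 3)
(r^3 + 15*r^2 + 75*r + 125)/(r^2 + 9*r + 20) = (r^2 + 10*r + 25)/(r + 4)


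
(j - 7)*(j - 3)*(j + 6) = j^3 - 4*j^2 - 39*j + 126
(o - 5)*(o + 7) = o^2 + 2*o - 35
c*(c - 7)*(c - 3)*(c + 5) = c^4 - 5*c^3 - 29*c^2 + 105*c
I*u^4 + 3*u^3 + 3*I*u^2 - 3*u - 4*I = (u - 1)*(u - 4*I)*(u + I)*(I*u + I)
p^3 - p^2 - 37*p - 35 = (p - 7)*(p + 1)*(p + 5)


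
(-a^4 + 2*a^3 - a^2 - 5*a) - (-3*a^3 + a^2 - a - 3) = -a^4 + 5*a^3 - 2*a^2 - 4*a + 3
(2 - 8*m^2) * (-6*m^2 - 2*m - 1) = 48*m^4 + 16*m^3 - 4*m^2 - 4*m - 2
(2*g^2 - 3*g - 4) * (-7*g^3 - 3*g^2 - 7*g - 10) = -14*g^5 + 15*g^4 + 23*g^3 + 13*g^2 + 58*g + 40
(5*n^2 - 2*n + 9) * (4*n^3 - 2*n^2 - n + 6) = 20*n^5 - 18*n^4 + 35*n^3 + 14*n^2 - 21*n + 54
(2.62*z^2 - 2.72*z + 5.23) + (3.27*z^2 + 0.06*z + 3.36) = 5.89*z^2 - 2.66*z + 8.59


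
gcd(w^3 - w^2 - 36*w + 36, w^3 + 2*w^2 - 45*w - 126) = w + 6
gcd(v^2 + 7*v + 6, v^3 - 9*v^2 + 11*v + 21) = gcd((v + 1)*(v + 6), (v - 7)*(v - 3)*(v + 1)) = v + 1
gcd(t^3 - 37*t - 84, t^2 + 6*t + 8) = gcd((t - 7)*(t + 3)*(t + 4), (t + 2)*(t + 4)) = t + 4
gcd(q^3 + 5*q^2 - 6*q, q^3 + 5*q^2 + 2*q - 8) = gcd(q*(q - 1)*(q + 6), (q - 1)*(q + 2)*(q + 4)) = q - 1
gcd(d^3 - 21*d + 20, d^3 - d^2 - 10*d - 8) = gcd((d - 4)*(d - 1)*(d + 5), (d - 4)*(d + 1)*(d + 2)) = d - 4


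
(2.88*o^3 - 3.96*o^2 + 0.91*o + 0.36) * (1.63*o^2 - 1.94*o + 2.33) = 4.6944*o^5 - 12.042*o^4 + 15.8761*o^3 - 10.4054*o^2 + 1.4219*o + 0.8388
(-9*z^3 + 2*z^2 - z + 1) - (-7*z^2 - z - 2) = -9*z^3 + 9*z^2 + 3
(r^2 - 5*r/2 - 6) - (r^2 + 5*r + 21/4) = -15*r/2 - 45/4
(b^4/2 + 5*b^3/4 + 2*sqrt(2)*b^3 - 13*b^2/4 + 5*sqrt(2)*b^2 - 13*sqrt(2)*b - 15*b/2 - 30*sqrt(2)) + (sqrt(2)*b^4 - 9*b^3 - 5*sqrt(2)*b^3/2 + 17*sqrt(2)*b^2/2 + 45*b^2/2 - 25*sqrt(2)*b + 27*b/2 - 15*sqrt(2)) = b^4/2 + sqrt(2)*b^4 - 31*b^3/4 - sqrt(2)*b^3/2 + 27*sqrt(2)*b^2/2 + 77*b^2/4 - 38*sqrt(2)*b + 6*b - 45*sqrt(2)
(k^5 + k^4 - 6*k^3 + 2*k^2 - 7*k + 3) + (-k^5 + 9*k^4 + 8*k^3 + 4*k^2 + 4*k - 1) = 10*k^4 + 2*k^3 + 6*k^2 - 3*k + 2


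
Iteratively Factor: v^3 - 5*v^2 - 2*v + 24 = (v + 2)*(v^2 - 7*v + 12) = (v - 4)*(v + 2)*(v - 3)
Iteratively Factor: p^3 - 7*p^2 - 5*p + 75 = (p - 5)*(p^2 - 2*p - 15) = (p - 5)^2*(p + 3)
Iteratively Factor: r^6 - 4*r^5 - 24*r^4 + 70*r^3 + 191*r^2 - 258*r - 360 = (r + 3)*(r^5 - 7*r^4 - 3*r^3 + 79*r^2 - 46*r - 120) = (r + 3)^2*(r^4 - 10*r^3 + 27*r^2 - 2*r - 40) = (r - 4)*(r + 3)^2*(r^3 - 6*r^2 + 3*r + 10) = (r - 4)*(r - 2)*(r + 3)^2*(r^2 - 4*r - 5) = (r - 4)*(r - 2)*(r + 1)*(r + 3)^2*(r - 5)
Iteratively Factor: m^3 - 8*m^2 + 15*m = (m - 5)*(m^2 - 3*m) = (m - 5)*(m - 3)*(m)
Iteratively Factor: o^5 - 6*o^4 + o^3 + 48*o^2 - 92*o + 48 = (o - 2)*(o^4 - 4*o^3 - 7*o^2 + 34*o - 24) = (o - 2)^2*(o^3 - 2*o^2 - 11*o + 12) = (o - 2)^2*(o + 3)*(o^2 - 5*o + 4) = (o - 2)^2*(o - 1)*(o + 3)*(o - 4)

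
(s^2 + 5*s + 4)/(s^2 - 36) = (s^2 + 5*s + 4)/(s^2 - 36)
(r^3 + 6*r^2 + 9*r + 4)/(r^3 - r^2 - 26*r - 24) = (r + 1)/(r - 6)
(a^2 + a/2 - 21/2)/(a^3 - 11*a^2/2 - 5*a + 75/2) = (2*a + 7)/(2*a^2 - 5*a - 25)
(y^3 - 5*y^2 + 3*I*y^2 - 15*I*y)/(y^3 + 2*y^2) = (y^2 + y*(-5 + 3*I) - 15*I)/(y*(y + 2))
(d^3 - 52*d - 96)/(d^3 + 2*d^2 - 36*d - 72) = (d - 8)/(d - 6)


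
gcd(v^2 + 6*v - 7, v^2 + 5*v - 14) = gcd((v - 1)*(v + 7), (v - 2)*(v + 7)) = v + 7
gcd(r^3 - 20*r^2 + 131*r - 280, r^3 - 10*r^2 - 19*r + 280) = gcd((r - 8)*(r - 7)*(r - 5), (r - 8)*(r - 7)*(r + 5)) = r^2 - 15*r + 56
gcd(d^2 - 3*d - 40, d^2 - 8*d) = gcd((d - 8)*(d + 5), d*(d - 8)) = d - 8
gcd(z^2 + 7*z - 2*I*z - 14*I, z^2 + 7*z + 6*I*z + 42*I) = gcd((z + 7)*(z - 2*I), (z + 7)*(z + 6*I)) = z + 7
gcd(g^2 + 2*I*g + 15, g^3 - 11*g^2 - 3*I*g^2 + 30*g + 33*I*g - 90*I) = g - 3*I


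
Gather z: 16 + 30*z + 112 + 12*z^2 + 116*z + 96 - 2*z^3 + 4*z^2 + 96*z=-2*z^3 + 16*z^2 + 242*z + 224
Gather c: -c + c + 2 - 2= 0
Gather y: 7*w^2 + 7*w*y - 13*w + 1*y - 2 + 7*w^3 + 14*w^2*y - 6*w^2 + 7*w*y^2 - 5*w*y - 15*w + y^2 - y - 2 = 7*w^3 + w^2 - 28*w + y^2*(7*w + 1) + y*(14*w^2 + 2*w) - 4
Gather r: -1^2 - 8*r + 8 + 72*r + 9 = 64*r + 16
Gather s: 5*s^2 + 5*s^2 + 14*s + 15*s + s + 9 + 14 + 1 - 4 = 10*s^2 + 30*s + 20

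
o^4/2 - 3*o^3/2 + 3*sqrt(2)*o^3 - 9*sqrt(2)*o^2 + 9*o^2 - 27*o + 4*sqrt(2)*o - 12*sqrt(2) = (o/2 + sqrt(2)/2)*(o - 3)*(o + sqrt(2))*(o + 4*sqrt(2))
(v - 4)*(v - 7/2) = v^2 - 15*v/2 + 14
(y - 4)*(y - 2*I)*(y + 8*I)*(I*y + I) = I*y^4 - 6*y^3 - 3*I*y^3 + 18*y^2 + 12*I*y^2 + 24*y - 48*I*y - 64*I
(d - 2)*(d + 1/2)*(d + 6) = d^3 + 9*d^2/2 - 10*d - 6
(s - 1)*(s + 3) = s^2 + 2*s - 3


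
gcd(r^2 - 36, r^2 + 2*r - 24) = r + 6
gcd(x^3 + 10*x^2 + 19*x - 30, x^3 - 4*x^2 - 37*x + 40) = x^2 + 4*x - 5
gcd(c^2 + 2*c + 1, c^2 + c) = c + 1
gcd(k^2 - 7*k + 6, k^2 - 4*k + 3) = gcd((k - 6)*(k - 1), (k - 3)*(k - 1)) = k - 1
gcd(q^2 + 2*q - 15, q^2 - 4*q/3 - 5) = q - 3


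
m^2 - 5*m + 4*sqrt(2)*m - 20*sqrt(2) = (m - 5)*(m + 4*sqrt(2))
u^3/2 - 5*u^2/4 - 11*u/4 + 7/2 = (u/2 + 1)*(u - 7/2)*(u - 1)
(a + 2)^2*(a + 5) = a^3 + 9*a^2 + 24*a + 20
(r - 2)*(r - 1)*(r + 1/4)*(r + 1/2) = r^4 - 9*r^3/4 - r^2/8 + 9*r/8 + 1/4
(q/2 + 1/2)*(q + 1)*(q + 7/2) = q^3/2 + 11*q^2/4 + 4*q + 7/4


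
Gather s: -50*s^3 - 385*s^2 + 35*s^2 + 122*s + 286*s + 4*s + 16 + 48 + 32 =-50*s^3 - 350*s^2 + 412*s + 96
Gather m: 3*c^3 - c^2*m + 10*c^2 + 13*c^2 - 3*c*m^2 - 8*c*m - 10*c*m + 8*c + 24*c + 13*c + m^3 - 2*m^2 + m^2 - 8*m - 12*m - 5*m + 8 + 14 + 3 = 3*c^3 + 23*c^2 + 45*c + m^3 + m^2*(-3*c - 1) + m*(-c^2 - 18*c - 25) + 25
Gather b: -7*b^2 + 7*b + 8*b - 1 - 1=-7*b^2 + 15*b - 2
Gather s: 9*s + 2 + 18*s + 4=27*s + 6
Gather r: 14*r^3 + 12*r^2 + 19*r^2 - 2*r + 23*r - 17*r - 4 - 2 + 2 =14*r^3 + 31*r^2 + 4*r - 4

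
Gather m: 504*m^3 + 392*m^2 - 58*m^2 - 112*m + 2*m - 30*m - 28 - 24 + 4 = 504*m^3 + 334*m^2 - 140*m - 48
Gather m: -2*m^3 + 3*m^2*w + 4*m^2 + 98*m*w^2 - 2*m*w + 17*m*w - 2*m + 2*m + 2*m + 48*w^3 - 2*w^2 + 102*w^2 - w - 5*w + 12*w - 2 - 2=-2*m^3 + m^2*(3*w + 4) + m*(98*w^2 + 15*w + 2) + 48*w^3 + 100*w^2 + 6*w - 4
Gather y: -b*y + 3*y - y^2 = -y^2 + y*(3 - b)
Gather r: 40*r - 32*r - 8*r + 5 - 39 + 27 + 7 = 0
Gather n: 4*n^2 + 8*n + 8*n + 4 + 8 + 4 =4*n^2 + 16*n + 16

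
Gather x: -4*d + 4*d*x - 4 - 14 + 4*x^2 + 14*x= -4*d + 4*x^2 + x*(4*d + 14) - 18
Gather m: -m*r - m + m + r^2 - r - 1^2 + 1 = -m*r + r^2 - r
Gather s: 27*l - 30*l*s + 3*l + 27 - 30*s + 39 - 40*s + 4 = 30*l + s*(-30*l - 70) + 70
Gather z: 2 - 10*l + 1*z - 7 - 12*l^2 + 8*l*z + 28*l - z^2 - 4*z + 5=-12*l^2 + 18*l - z^2 + z*(8*l - 3)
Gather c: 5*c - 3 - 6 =5*c - 9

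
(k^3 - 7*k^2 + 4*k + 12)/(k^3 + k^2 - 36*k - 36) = (k - 2)/(k + 6)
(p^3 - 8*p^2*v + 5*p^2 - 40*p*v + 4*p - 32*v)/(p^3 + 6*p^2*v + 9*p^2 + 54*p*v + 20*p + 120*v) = (p^2 - 8*p*v + p - 8*v)/(p^2 + 6*p*v + 5*p + 30*v)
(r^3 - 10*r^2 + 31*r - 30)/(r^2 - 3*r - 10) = (r^2 - 5*r + 6)/(r + 2)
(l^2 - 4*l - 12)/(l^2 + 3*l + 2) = (l - 6)/(l + 1)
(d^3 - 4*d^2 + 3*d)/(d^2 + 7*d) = (d^2 - 4*d + 3)/(d + 7)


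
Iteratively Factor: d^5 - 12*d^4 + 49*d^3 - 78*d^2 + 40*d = (d - 4)*(d^4 - 8*d^3 + 17*d^2 - 10*d) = (d - 5)*(d - 4)*(d^3 - 3*d^2 + 2*d) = d*(d - 5)*(d - 4)*(d^2 - 3*d + 2) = d*(d - 5)*(d - 4)*(d - 1)*(d - 2)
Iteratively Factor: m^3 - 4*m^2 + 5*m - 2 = (m - 2)*(m^2 - 2*m + 1) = (m - 2)*(m - 1)*(m - 1)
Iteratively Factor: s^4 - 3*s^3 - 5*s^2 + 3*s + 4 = (s - 1)*(s^3 - 2*s^2 - 7*s - 4) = (s - 1)*(s + 1)*(s^2 - 3*s - 4) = (s - 1)*(s + 1)^2*(s - 4)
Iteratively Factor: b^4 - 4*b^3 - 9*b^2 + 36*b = (b - 4)*(b^3 - 9*b) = (b - 4)*(b + 3)*(b^2 - 3*b) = (b - 4)*(b - 3)*(b + 3)*(b)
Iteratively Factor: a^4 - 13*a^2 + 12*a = (a + 4)*(a^3 - 4*a^2 + 3*a) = a*(a + 4)*(a^2 - 4*a + 3) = a*(a - 1)*(a + 4)*(a - 3)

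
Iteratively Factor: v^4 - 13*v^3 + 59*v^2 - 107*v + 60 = (v - 1)*(v^3 - 12*v^2 + 47*v - 60) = (v - 4)*(v - 1)*(v^2 - 8*v + 15) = (v - 4)*(v - 3)*(v - 1)*(v - 5)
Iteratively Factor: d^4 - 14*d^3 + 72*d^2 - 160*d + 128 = (d - 4)*(d^3 - 10*d^2 + 32*d - 32) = (d - 4)^2*(d^2 - 6*d + 8) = (d - 4)^3*(d - 2)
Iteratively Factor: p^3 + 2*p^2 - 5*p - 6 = (p + 1)*(p^2 + p - 6) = (p + 1)*(p + 3)*(p - 2)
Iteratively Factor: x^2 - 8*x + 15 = (x - 3)*(x - 5)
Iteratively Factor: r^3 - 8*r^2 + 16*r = (r - 4)*(r^2 - 4*r) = r*(r - 4)*(r - 4)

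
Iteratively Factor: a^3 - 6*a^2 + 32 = (a + 2)*(a^2 - 8*a + 16) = (a - 4)*(a + 2)*(a - 4)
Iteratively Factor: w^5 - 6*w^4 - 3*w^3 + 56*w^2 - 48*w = (w - 1)*(w^4 - 5*w^3 - 8*w^2 + 48*w) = (w - 4)*(w - 1)*(w^3 - w^2 - 12*w) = w*(w - 4)*(w - 1)*(w^2 - w - 12) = w*(w - 4)^2*(w - 1)*(w + 3)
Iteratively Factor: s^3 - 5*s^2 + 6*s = (s - 3)*(s^2 - 2*s) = (s - 3)*(s - 2)*(s)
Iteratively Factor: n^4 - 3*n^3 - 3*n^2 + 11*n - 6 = (n + 2)*(n^3 - 5*n^2 + 7*n - 3) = (n - 1)*(n + 2)*(n^2 - 4*n + 3) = (n - 1)^2*(n + 2)*(n - 3)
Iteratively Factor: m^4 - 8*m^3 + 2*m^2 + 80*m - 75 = (m + 3)*(m^3 - 11*m^2 + 35*m - 25) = (m - 5)*(m + 3)*(m^2 - 6*m + 5) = (m - 5)^2*(m + 3)*(m - 1)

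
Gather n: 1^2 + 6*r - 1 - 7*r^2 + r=-7*r^2 + 7*r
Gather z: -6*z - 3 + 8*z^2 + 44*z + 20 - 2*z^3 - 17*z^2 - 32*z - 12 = -2*z^3 - 9*z^2 + 6*z + 5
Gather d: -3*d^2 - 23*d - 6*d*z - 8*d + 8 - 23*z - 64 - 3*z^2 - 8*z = -3*d^2 + d*(-6*z - 31) - 3*z^2 - 31*z - 56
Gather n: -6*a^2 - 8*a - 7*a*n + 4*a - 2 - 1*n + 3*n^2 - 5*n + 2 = -6*a^2 - 4*a + 3*n^2 + n*(-7*a - 6)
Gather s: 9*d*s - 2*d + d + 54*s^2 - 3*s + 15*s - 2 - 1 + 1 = -d + 54*s^2 + s*(9*d + 12) - 2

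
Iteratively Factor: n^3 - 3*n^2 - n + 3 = (n + 1)*(n^2 - 4*n + 3) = (n - 1)*(n + 1)*(n - 3)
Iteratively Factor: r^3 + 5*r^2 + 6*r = (r + 3)*(r^2 + 2*r) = r*(r + 3)*(r + 2)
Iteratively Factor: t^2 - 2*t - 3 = (t + 1)*(t - 3)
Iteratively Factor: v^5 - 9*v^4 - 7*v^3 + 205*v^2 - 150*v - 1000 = (v + 2)*(v^4 - 11*v^3 + 15*v^2 + 175*v - 500) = (v + 2)*(v + 4)*(v^3 - 15*v^2 + 75*v - 125) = (v - 5)*(v + 2)*(v + 4)*(v^2 - 10*v + 25) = (v - 5)^2*(v + 2)*(v + 4)*(v - 5)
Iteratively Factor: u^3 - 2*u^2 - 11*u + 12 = (u - 1)*(u^2 - u - 12) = (u - 1)*(u + 3)*(u - 4)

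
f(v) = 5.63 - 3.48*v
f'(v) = -3.48000000000000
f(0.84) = 2.71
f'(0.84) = -3.48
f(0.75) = 3.02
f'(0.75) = -3.48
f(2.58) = -3.35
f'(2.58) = -3.48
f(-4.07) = 19.79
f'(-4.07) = -3.48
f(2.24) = -2.17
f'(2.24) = -3.48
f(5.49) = -13.48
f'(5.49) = -3.48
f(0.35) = 4.41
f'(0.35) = -3.48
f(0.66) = 3.33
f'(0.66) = -3.48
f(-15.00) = 57.83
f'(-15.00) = -3.48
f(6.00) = -15.25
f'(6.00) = -3.48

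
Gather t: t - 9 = t - 9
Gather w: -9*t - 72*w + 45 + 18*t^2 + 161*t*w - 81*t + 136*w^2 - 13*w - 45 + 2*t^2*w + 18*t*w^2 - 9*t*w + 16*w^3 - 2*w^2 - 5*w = 18*t^2 - 90*t + 16*w^3 + w^2*(18*t + 134) + w*(2*t^2 + 152*t - 90)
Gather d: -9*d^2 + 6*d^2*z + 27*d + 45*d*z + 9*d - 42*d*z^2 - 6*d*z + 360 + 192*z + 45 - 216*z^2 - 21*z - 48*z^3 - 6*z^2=d^2*(6*z - 9) + d*(-42*z^2 + 39*z + 36) - 48*z^3 - 222*z^2 + 171*z + 405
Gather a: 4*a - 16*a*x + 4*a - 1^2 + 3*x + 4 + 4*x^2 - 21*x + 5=a*(8 - 16*x) + 4*x^2 - 18*x + 8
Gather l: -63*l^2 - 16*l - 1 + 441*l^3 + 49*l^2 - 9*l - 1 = 441*l^3 - 14*l^2 - 25*l - 2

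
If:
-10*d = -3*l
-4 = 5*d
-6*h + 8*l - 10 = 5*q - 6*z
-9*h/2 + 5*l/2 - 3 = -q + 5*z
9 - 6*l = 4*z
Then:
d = -4/5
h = -2381/342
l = -8/3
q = 1093/114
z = 25/4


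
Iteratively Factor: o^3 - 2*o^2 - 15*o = (o)*(o^2 - 2*o - 15) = o*(o - 5)*(o + 3)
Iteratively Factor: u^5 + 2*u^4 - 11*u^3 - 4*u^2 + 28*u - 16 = (u - 2)*(u^4 + 4*u^3 - 3*u^2 - 10*u + 8) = (u - 2)*(u - 1)*(u^3 + 5*u^2 + 2*u - 8) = (u - 2)*(u - 1)*(u + 2)*(u^2 + 3*u - 4) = (u - 2)*(u - 1)^2*(u + 2)*(u + 4)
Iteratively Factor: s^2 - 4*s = (s - 4)*(s)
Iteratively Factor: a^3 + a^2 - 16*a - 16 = (a - 4)*(a^2 + 5*a + 4) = (a - 4)*(a + 4)*(a + 1)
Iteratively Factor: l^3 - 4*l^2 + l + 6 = (l - 2)*(l^2 - 2*l - 3) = (l - 2)*(l + 1)*(l - 3)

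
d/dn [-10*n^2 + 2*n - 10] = 2 - 20*n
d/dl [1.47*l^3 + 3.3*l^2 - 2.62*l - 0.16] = 4.41*l^2 + 6.6*l - 2.62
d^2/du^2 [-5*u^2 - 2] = -10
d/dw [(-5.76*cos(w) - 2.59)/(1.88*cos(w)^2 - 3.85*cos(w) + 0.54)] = (-10.8288*cos(w)^2 - 9.7384*cos(w) + 13.0819)*sin(w)/(3.5344*cos(w)^4 - 14.476*cos(w)^3 + 16.8529*cos(w)^2 - 4.158*cos(w) + 0.2916)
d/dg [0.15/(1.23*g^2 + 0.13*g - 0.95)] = (-0.369*g - 0.0195)/(1.23*g^2 + 0.13*g - 0.95)^2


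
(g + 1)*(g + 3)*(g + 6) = g^3 + 10*g^2 + 27*g + 18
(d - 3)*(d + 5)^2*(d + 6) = d^4 + 13*d^3 + 37*d^2 - 105*d - 450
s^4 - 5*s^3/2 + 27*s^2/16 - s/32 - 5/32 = (s - 5/4)*(s - 1)*(s - 1/2)*(s + 1/4)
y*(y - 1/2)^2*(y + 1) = y^4 - 3*y^2/4 + y/4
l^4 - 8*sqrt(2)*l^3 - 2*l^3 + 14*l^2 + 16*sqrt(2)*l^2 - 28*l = l*(l - 2)*(l - 7*sqrt(2))*(l - sqrt(2))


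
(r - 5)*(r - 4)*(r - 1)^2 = r^4 - 11*r^3 + 39*r^2 - 49*r + 20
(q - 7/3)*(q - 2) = q^2 - 13*q/3 + 14/3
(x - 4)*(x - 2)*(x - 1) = x^3 - 7*x^2 + 14*x - 8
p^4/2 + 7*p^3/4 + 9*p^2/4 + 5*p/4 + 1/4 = (p/2 + 1/2)*(p + 1/2)*(p + 1)^2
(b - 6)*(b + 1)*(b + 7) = b^3 + 2*b^2 - 41*b - 42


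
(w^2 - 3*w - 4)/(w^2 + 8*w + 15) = (w^2 - 3*w - 4)/(w^2 + 8*w + 15)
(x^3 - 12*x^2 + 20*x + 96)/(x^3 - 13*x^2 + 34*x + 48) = (x + 2)/(x + 1)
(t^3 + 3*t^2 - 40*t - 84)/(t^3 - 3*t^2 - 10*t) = (t^2 + t - 42)/(t*(t - 5))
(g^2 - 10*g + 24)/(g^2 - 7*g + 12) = (g - 6)/(g - 3)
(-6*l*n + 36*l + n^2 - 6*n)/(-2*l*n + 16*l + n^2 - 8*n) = (6*l*n - 36*l - n^2 + 6*n)/(2*l*n - 16*l - n^2 + 8*n)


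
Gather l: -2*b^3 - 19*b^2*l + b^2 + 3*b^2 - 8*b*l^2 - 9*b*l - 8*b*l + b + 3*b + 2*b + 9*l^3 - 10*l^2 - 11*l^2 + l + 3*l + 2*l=-2*b^3 + 4*b^2 + 6*b + 9*l^3 + l^2*(-8*b - 21) + l*(-19*b^2 - 17*b + 6)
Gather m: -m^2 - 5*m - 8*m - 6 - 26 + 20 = -m^2 - 13*m - 12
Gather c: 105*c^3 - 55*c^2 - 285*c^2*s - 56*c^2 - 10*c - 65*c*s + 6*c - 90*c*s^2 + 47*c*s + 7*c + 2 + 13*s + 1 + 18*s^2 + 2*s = 105*c^3 + c^2*(-285*s - 111) + c*(-90*s^2 - 18*s + 3) + 18*s^2 + 15*s + 3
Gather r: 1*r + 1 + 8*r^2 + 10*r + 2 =8*r^2 + 11*r + 3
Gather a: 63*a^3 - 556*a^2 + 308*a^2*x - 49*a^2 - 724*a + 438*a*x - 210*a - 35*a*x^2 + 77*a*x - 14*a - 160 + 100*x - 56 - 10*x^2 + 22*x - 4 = 63*a^3 + a^2*(308*x - 605) + a*(-35*x^2 + 515*x - 948) - 10*x^2 + 122*x - 220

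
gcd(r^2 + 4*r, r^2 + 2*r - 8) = r + 4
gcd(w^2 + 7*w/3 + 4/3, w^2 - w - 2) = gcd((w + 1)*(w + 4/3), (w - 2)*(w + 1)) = w + 1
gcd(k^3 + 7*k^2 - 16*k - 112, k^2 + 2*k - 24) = k - 4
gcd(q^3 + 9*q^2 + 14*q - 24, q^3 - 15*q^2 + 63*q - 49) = q - 1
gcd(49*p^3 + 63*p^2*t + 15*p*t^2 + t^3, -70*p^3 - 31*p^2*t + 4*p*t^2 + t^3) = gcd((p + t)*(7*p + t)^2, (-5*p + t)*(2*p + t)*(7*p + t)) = 7*p + t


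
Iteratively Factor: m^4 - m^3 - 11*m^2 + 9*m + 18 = (m - 3)*(m^3 + 2*m^2 - 5*m - 6) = (m - 3)*(m + 3)*(m^2 - m - 2) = (m - 3)*(m - 2)*(m + 3)*(m + 1)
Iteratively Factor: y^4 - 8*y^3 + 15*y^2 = (y - 5)*(y^3 - 3*y^2) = y*(y - 5)*(y^2 - 3*y) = y*(y - 5)*(y - 3)*(y)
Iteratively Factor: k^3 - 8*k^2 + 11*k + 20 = (k - 5)*(k^2 - 3*k - 4) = (k - 5)*(k - 4)*(k + 1)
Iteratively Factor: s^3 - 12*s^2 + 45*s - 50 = (s - 5)*(s^2 - 7*s + 10) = (s - 5)^2*(s - 2)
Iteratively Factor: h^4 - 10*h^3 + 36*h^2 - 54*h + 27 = (h - 1)*(h^3 - 9*h^2 + 27*h - 27) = (h - 3)*(h - 1)*(h^2 - 6*h + 9) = (h - 3)^2*(h - 1)*(h - 3)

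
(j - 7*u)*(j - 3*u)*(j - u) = j^3 - 11*j^2*u + 31*j*u^2 - 21*u^3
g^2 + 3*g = g*(g + 3)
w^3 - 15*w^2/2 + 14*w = w*(w - 4)*(w - 7/2)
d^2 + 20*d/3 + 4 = (d + 2/3)*(d + 6)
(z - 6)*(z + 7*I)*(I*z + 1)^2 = -z^4 + 6*z^3 - 5*I*z^3 - 13*z^2 + 30*I*z^2 + 78*z + 7*I*z - 42*I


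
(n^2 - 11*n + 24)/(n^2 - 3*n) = (n - 8)/n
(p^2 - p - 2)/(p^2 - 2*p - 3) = (p - 2)/(p - 3)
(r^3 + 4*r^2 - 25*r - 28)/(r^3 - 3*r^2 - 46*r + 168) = (r + 1)/(r - 6)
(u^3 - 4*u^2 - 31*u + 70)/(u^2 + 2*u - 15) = (u^2 - 9*u + 14)/(u - 3)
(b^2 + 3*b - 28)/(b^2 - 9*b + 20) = (b + 7)/(b - 5)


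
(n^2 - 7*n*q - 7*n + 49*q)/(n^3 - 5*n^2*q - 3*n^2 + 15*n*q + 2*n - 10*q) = (n^2 - 7*n*q - 7*n + 49*q)/(n^3 - 5*n^2*q - 3*n^2 + 15*n*q + 2*n - 10*q)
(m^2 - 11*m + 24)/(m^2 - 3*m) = (m - 8)/m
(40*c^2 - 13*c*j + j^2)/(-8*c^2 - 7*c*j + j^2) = (-5*c + j)/(c + j)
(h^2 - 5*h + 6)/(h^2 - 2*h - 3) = (h - 2)/(h + 1)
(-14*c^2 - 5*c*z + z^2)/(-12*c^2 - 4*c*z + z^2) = (-7*c + z)/(-6*c + z)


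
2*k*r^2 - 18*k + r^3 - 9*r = (2*k + r)*(r - 3)*(r + 3)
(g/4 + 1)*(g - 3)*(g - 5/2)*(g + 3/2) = g^4/4 - 67*g^2/16 + 33*g/16 + 45/4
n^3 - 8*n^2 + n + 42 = (n - 7)*(n - 3)*(n + 2)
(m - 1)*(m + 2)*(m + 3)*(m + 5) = m^4 + 9*m^3 + 21*m^2 - m - 30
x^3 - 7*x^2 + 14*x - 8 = (x - 4)*(x - 2)*(x - 1)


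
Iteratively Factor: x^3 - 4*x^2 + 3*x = (x)*(x^2 - 4*x + 3) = x*(x - 1)*(x - 3)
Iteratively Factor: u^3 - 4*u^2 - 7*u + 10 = (u - 5)*(u^2 + u - 2) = (u - 5)*(u - 1)*(u + 2)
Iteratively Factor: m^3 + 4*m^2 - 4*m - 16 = (m + 4)*(m^2 - 4) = (m - 2)*(m + 4)*(m + 2)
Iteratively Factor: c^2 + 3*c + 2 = (c + 1)*(c + 2)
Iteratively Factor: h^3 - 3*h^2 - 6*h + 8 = (h + 2)*(h^2 - 5*h + 4) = (h - 4)*(h + 2)*(h - 1)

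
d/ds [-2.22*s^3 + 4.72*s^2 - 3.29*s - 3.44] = -6.66*s^2 + 9.44*s - 3.29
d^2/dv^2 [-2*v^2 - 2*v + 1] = -4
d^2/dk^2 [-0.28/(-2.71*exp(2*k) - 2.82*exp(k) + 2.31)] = (-(3.0352*exp(k) + 0.7896)*(2.71*exp(2*k) + 2.82*exp(k) - 2.31) + 0.28*(5.42*exp(k) + 2.82)*(10.84*exp(k) + 5.64)*exp(k))*exp(k)/(2.71*exp(2*k) + 2.82*exp(k) - 2.31)^3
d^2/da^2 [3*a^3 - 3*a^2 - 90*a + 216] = 18*a - 6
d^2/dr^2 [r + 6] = 0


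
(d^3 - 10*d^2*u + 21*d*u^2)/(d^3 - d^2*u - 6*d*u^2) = (d - 7*u)/(d + 2*u)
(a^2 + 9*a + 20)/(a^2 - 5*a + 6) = (a^2 + 9*a + 20)/(a^2 - 5*a + 6)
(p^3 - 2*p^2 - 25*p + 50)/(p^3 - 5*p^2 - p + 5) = (p^2 + 3*p - 10)/(p^2 - 1)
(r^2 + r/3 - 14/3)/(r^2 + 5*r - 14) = (r + 7/3)/(r + 7)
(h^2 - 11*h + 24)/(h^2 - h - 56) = (h - 3)/(h + 7)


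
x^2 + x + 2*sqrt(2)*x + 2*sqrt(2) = (x + 1)*(x + 2*sqrt(2))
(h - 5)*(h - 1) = h^2 - 6*h + 5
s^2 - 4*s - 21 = (s - 7)*(s + 3)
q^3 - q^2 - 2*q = q*(q - 2)*(q + 1)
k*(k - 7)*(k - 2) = k^3 - 9*k^2 + 14*k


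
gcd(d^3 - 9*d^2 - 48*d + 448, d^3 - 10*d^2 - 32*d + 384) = d^2 - 16*d + 64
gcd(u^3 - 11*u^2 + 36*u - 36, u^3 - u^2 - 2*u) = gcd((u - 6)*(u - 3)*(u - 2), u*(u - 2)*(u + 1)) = u - 2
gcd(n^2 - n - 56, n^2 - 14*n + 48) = n - 8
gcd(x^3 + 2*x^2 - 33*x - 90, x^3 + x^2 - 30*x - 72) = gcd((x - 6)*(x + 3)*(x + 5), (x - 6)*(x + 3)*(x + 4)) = x^2 - 3*x - 18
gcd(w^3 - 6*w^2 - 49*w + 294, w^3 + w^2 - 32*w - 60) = w - 6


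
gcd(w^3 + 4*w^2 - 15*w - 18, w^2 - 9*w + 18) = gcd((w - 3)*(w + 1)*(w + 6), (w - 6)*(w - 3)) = w - 3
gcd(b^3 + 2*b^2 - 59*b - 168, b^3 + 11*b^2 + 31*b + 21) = b^2 + 10*b + 21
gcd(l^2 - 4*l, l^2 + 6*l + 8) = 1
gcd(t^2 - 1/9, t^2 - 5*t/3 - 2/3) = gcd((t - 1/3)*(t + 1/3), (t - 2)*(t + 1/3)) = t + 1/3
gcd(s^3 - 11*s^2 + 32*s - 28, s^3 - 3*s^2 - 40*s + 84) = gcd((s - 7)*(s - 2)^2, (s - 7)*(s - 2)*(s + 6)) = s^2 - 9*s + 14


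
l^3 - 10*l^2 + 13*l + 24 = (l - 8)*(l - 3)*(l + 1)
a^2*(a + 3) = a^3 + 3*a^2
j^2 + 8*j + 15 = (j + 3)*(j + 5)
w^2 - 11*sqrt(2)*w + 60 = (w - 6*sqrt(2))*(w - 5*sqrt(2))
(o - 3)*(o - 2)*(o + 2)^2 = o^4 - o^3 - 10*o^2 + 4*o + 24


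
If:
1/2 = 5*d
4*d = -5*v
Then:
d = 1/10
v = -2/25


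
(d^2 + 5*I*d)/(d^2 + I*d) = (d + 5*I)/(d + I)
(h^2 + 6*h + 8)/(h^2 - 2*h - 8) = (h + 4)/(h - 4)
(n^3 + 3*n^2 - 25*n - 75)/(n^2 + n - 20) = (n^2 - 2*n - 15)/(n - 4)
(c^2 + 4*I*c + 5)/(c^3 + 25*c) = (c - I)/(c*(c - 5*I))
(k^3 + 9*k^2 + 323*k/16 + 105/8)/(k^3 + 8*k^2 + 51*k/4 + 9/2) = (16*k^2 + 48*k + 35)/(4*(4*k^2 + 8*k + 3))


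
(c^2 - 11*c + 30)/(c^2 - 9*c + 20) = (c - 6)/(c - 4)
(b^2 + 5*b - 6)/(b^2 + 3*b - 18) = (b - 1)/(b - 3)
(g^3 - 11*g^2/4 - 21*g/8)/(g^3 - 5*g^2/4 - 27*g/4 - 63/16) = 2*g/(2*g + 3)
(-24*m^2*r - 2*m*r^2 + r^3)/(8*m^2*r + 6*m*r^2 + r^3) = (-6*m + r)/(2*m + r)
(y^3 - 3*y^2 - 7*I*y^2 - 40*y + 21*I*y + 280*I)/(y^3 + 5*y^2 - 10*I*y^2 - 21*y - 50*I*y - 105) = (y - 8)/(y - 3*I)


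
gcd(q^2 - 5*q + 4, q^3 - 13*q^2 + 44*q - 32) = q^2 - 5*q + 4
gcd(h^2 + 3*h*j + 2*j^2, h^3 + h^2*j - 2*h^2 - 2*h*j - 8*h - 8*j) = h + j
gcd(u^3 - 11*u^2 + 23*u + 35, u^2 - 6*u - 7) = u^2 - 6*u - 7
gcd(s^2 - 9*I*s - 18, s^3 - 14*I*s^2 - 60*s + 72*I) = s - 6*I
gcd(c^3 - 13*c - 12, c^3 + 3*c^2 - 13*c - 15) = c + 1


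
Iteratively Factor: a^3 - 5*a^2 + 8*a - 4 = (a - 2)*(a^2 - 3*a + 2) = (a - 2)*(a - 1)*(a - 2)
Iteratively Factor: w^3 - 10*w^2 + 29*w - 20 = (w - 4)*(w^2 - 6*w + 5) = (w - 5)*(w - 4)*(w - 1)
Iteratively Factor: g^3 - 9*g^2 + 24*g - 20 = (g - 2)*(g^2 - 7*g + 10) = (g - 2)^2*(g - 5)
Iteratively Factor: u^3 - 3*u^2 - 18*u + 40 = (u - 2)*(u^2 - u - 20) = (u - 5)*(u - 2)*(u + 4)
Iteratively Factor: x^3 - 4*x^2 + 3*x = (x)*(x^2 - 4*x + 3) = x*(x - 3)*(x - 1)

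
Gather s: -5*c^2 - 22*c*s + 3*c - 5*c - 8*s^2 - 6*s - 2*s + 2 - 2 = -5*c^2 - 2*c - 8*s^2 + s*(-22*c - 8)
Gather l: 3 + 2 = 5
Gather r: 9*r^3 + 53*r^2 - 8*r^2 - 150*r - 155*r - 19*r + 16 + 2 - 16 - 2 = 9*r^3 + 45*r^2 - 324*r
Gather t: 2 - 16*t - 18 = -16*t - 16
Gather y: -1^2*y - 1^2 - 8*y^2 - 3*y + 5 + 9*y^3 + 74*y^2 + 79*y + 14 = 9*y^3 + 66*y^2 + 75*y + 18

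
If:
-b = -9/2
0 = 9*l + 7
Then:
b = 9/2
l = -7/9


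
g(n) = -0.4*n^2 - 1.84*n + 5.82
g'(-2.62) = 0.26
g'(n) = -0.8*n - 1.84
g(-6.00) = 2.46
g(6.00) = -19.62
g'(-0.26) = -1.63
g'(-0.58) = -1.38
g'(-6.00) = 2.96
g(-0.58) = 6.75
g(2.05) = 0.37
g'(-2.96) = 0.53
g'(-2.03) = -0.22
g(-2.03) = 7.91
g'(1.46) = -3.01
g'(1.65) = -3.16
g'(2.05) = -3.48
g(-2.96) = 7.76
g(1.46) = 2.28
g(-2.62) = 7.90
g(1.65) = 1.70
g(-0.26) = 6.27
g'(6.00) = -6.64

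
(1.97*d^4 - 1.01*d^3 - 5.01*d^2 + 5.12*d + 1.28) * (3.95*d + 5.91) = 7.7815*d^5 + 7.6532*d^4 - 25.7586*d^3 - 9.3851*d^2 + 35.3152*d + 7.5648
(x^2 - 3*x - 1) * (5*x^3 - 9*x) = 5*x^5 - 15*x^4 - 14*x^3 + 27*x^2 + 9*x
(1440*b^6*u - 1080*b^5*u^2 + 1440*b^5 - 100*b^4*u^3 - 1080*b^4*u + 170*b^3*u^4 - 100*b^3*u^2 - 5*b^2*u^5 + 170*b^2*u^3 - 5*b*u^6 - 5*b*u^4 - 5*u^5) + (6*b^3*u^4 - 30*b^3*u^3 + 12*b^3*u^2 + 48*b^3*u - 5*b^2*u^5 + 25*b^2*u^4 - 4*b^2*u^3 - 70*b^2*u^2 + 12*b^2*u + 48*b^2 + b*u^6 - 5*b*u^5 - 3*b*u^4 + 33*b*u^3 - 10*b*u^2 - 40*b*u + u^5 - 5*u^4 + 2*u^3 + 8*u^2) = 1440*b^6*u - 1080*b^5*u^2 + 1440*b^5 - 100*b^4*u^3 - 1080*b^4*u + 176*b^3*u^4 - 30*b^3*u^3 - 88*b^3*u^2 + 48*b^3*u - 10*b^2*u^5 + 25*b^2*u^4 + 166*b^2*u^3 - 70*b^2*u^2 + 12*b^2*u + 48*b^2 - 4*b*u^6 - 5*b*u^5 - 8*b*u^4 + 33*b*u^3 - 10*b*u^2 - 40*b*u - 4*u^5 - 5*u^4 + 2*u^3 + 8*u^2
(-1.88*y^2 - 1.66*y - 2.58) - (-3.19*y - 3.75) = -1.88*y^2 + 1.53*y + 1.17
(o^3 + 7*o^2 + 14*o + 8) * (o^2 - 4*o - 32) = o^5 + 3*o^4 - 46*o^3 - 272*o^2 - 480*o - 256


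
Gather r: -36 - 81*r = -81*r - 36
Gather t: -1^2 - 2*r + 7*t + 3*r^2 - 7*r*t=3*r^2 - 2*r + t*(7 - 7*r) - 1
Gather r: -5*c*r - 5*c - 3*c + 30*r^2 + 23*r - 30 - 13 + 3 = -8*c + 30*r^2 + r*(23 - 5*c) - 40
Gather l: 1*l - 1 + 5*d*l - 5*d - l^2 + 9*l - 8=-5*d - l^2 + l*(5*d + 10) - 9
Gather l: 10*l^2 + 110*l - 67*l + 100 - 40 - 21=10*l^2 + 43*l + 39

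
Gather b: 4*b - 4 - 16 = 4*b - 20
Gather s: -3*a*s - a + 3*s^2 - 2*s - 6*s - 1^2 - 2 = -a + 3*s^2 + s*(-3*a - 8) - 3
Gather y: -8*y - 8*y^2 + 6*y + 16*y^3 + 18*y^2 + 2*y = 16*y^3 + 10*y^2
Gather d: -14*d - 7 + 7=-14*d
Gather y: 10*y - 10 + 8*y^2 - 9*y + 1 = 8*y^2 + y - 9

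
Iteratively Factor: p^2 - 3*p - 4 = (p - 4)*(p + 1)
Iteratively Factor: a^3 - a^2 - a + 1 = (a - 1)*(a^2 - 1) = (a - 1)^2*(a + 1)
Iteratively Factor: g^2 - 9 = (g - 3)*(g + 3)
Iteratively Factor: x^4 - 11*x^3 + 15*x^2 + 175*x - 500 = (x - 5)*(x^3 - 6*x^2 - 15*x + 100) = (x - 5)^2*(x^2 - x - 20) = (x - 5)^3*(x + 4)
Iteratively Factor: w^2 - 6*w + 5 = (w - 1)*(w - 5)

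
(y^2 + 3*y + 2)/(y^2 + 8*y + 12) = (y + 1)/(y + 6)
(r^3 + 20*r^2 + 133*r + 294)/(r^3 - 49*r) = (r^2 + 13*r + 42)/(r*(r - 7))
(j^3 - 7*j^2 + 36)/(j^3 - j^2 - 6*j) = (j - 6)/j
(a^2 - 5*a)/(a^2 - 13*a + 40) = a/(a - 8)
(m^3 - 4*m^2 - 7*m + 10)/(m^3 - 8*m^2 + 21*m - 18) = (m^3 - 4*m^2 - 7*m + 10)/(m^3 - 8*m^2 + 21*m - 18)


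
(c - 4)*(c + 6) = c^2 + 2*c - 24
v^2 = v^2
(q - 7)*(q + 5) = q^2 - 2*q - 35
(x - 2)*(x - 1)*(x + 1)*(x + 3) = x^4 + x^3 - 7*x^2 - x + 6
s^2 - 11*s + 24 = (s - 8)*(s - 3)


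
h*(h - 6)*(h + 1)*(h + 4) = h^4 - h^3 - 26*h^2 - 24*h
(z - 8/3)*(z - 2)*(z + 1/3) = z^3 - 13*z^2/3 + 34*z/9 + 16/9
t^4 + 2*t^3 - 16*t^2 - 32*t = t*(t - 4)*(t + 2)*(t + 4)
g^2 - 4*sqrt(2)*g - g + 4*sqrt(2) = (g - 1)*(g - 4*sqrt(2))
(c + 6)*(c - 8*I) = c^2 + 6*c - 8*I*c - 48*I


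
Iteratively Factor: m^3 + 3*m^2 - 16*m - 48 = (m + 4)*(m^2 - m - 12) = (m - 4)*(m + 4)*(m + 3)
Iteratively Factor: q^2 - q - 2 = (q + 1)*(q - 2)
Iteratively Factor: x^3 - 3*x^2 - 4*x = (x + 1)*(x^2 - 4*x) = x*(x + 1)*(x - 4)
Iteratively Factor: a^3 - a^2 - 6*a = (a)*(a^2 - a - 6) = a*(a + 2)*(a - 3)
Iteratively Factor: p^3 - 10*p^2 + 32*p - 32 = (p - 2)*(p^2 - 8*p + 16) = (p - 4)*(p - 2)*(p - 4)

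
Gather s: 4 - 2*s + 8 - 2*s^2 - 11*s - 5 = -2*s^2 - 13*s + 7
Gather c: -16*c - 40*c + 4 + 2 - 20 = -56*c - 14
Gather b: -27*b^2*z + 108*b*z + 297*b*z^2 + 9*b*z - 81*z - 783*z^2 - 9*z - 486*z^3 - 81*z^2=-27*b^2*z + b*(297*z^2 + 117*z) - 486*z^3 - 864*z^2 - 90*z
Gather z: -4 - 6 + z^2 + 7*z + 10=z^2 + 7*z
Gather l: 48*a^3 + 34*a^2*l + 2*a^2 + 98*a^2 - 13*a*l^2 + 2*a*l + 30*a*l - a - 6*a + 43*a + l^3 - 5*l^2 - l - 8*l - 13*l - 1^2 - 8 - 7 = 48*a^3 + 100*a^2 + 36*a + l^3 + l^2*(-13*a - 5) + l*(34*a^2 + 32*a - 22) - 16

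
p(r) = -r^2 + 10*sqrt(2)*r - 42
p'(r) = -2*r + 10*sqrt(2)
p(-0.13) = -43.86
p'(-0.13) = 14.40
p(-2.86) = -90.63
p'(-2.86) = 19.86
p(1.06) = -28.13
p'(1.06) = 12.02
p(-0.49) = -49.17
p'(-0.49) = 15.12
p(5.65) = 5.98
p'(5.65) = 2.84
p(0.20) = -39.21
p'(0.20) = 13.74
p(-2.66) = -86.69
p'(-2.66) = 19.46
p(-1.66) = -68.23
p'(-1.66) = 17.46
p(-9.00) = -250.28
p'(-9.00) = 32.14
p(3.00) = -8.57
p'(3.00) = 8.14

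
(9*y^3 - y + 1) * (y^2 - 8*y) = 9*y^5 - 72*y^4 - y^3 + 9*y^2 - 8*y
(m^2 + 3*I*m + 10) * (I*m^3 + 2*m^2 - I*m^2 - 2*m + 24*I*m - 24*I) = I*m^5 - m^4 - I*m^4 + m^3 + 40*I*m^3 - 52*m^2 - 40*I*m^2 + 52*m + 240*I*m - 240*I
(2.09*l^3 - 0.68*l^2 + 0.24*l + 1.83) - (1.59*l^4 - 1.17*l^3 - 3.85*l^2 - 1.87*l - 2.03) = -1.59*l^4 + 3.26*l^3 + 3.17*l^2 + 2.11*l + 3.86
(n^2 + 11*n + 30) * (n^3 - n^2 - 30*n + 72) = n^5 + 10*n^4 - 11*n^3 - 288*n^2 - 108*n + 2160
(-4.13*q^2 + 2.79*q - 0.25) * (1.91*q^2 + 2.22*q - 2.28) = -7.8883*q^4 - 3.8397*q^3 + 15.1327*q^2 - 6.9162*q + 0.57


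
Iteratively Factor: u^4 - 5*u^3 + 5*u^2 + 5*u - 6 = (u - 1)*(u^3 - 4*u^2 + u + 6) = (u - 1)*(u + 1)*(u^2 - 5*u + 6) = (u - 2)*(u - 1)*(u + 1)*(u - 3)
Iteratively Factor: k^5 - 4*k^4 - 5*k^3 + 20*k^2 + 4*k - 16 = (k + 1)*(k^4 - 5*k^3 + 20*k - 16) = (k - 4)*(k + 1)*(k^3 - k^2 - 4*k + 4) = (k - 4)*(k - 1)*(k + 1)*(k^2 - 4) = (k - 4)*(k - 1)*(k + 1)*(k + 2)*(k - 2)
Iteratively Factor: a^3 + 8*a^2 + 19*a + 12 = (a + 3)*(a^2 + 5*a + 4) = (a + 1)*(a + 3)*(a + 4)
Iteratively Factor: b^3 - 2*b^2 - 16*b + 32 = (b - 4)*(b^2 + 2*b - 8) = (b - 4)*(b - 2)*(b + 4)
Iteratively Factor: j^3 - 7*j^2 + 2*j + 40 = (j - 5)*(j^2 - 2*j - 8) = (j - 5)*(j - 4)*(j + 2)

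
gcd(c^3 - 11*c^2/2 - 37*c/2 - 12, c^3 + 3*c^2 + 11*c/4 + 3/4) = c^2 + 5*c/2 + 3/2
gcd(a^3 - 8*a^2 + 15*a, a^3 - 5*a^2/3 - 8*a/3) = a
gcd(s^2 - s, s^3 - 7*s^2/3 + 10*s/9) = s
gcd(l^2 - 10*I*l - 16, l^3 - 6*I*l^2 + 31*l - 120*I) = l - 8*I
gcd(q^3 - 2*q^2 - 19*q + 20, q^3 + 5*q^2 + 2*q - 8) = q^2 + 3*q - 4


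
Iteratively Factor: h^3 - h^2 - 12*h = (h + 3)*(h^2 - 4*h) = (h - 4)*(h + 3)*(h)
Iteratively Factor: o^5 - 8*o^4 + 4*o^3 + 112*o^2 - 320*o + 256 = (o - 4)*(o^4 - 4*o^3 - 12*o^2 + 64*o - 64) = (o - 4)^2*(o^3 - 12*o + 16) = (o - 4)^2*(o - 2)*(o^2 + 2*o - 8) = (o - 4)^2*(o - 2)*(o + 4)*(o - 2)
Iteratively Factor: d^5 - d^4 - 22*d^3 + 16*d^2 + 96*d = (d + 4)*(d^4 - 5*d^3 - 2*d^2 + 24*d) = (d - 4)*(d + 4)*(d^3 - d^2 - 6*d) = (d - 4)*(d - 3)*(d + 4)*(d^2 + 2*d) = (d - 4)*(d - 3)*(d + 2)*(d + 4)*(d)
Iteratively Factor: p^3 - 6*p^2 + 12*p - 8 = (p - 2)*(p^2 - 4*p + 4) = (p - 2)^2*(p - 2)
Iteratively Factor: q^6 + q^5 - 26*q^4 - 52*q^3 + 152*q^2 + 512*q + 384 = (q + 2)*(q^5 - q^4 - 24*q^3 - 4*q^2 + 160*q + 192) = (q - 4)*(q + 2)*(q^4 + 3*q^3 - 12*q^2 - 52*q - 48) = (q - 4)^2*(q + 2)*(q^3 + 7*q^2 + 16*q + 12) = (q - 4)^2*(q + 2)*(q + 3)*(q^2 + 4*q + 4) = (q - 4)^2*(q + 2)^2*(q + 3)*(q + 2)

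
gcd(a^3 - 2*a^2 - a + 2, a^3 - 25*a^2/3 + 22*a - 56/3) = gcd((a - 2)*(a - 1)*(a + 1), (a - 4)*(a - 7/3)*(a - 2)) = a - 2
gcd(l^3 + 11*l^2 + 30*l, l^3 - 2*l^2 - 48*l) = l^2 + 6*l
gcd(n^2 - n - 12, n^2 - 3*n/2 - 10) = n - 4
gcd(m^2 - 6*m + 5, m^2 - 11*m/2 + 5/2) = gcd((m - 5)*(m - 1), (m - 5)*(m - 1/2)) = m - 5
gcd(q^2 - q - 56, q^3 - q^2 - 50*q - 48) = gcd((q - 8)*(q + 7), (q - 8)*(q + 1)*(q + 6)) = q - 8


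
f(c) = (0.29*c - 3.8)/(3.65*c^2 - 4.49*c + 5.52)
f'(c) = (4.49 - 7.3*c)*(0.29*c - 3.8)/(3.65*c^2 - 4.49*c + 5.52)^2 + 0.29/(3.65*c^2 - 4.49*c + 5.52) = (-1.0585*c^2 + 27.74*c - 15.4612)/(13.3225*c^4 - 32.777*c^3 + 60.4561*c^2 - 49.5696*c + 30.4704)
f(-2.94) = -0.09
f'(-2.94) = -0.04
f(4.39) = -0.05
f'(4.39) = 0.03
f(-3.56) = -0.07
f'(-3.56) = -0.03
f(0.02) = -0.70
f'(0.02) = -0.51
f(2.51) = -0.18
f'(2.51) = 0.16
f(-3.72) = -0.07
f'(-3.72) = -0.03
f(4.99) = -0.03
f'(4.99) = 0.02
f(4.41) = -0.04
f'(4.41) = 0.03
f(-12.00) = -0.01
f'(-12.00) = -0.00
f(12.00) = -0.00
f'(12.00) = 0.00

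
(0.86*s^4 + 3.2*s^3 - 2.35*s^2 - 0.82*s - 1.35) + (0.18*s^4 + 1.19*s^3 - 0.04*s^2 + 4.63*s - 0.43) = 1.04*s^4 + 4.39*s^3 - 2.39*s^2 + 3.81*s - 1.78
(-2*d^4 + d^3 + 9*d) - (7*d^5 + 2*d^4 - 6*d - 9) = -7*d^5 - 4*d^4 + d^3 + 15*d + 9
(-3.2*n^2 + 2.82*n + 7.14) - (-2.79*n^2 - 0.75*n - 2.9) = -0.41*n^2 + 3.57*n + 10.04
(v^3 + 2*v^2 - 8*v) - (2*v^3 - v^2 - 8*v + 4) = -v^3 + 3*v^2 - 4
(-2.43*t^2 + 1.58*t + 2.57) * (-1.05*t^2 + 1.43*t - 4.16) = 2.5515*t^4 - 5.1339*t^3 + 9.6697*t^2 - 2.8977*t - 10.6912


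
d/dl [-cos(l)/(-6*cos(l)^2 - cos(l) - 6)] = -6*sin(l)^3/(6*cos(l)^2 + cos(l) + 6)^2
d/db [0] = 0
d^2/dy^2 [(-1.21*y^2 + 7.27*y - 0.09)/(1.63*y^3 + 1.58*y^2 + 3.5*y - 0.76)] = (-6.429698*y^6 + 115.893978*y^5 + 150.887796*y^4 - 57.964292*y^3 + 94.926348*y^2 + 48.723744*y + 34.857464)/(4.330747*y^9 + 12.593706*y^8 + 40.104846*y^7 + 51.96998*y^6 + 74.370876*y^5 + 26.358408*y^4 + 20.482664*y^3 - 25.192176*y^2 + 6.0648*y - 0.438976)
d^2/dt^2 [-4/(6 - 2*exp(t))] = 2*(exp(t) + 3)*exp(t)/(exp(t) - 3)^3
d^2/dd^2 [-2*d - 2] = 0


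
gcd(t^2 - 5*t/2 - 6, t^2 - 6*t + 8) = t - 4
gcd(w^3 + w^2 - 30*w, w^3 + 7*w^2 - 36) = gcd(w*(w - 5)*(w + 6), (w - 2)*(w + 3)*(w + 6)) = w + 6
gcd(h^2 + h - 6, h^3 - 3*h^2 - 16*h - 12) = 1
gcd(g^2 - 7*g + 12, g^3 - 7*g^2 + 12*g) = g^2 - 7*g + 12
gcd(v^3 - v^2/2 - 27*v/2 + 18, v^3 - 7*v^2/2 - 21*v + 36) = v^2 + 5*v/2 - 6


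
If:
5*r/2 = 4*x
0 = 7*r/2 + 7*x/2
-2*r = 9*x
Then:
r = 0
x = 0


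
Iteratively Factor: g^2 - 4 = (g + 2)*(g - 2)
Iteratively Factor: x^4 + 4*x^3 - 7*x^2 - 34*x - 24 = (x + 2)*(x^3 + 2*x^2 - 11*x - 12) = (x - 3)*(x + 2)*(x^2 + 5*x + 4) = (x - 3)*(x + 2)*(x + 4)*(x + 1)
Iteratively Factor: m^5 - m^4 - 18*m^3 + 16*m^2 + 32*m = (m - 2)*(m^4 + m^3 - 16*m^2 - 16*m) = (m - 2)*(m + 4)*(m^3 - 3*m^2 - 4*m) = (m - 2)*(m + 1)*(m + 4)*(m^2 - 4*m) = (m - 4)*(m - 2)*(m + 1)*(m + 4)*(m)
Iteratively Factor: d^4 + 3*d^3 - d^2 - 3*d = (d + 3)*(d^3 - d) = (d - 1)*(d + 3)*(d^2 + d) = d*(d - 1)*(d + 3)*(d + 1)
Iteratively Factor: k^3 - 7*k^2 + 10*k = (k - 5)*(k^2 - 2*k) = (k - 5)*(k - 2)*(k)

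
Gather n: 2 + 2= 4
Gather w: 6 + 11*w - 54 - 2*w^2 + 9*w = -2*w^2 + 20*w - 48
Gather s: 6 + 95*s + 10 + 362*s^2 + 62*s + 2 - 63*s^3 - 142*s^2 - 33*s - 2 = -63*s^3 + 220*s^2 + 124*s + 16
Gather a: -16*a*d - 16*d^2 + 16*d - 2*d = -16*a*d - 16*d^2 + 14*d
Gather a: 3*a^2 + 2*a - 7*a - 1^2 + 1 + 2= 3*a^2 - 5*a + 2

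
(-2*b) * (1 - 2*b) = 4*b^2 - 2*b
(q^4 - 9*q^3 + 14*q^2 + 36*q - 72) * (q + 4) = q^5 - 5*q^4 - 22*q^3 + 92*q^2 + 72*q - 288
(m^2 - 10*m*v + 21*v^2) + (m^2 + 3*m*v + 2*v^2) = 2*m^2 - 7*m*v + 23*v^2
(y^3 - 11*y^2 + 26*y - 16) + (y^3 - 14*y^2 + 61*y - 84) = 2*y^3 - 25*y^2 + 87*y - 100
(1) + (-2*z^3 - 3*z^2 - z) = -2*z^3 - 3*z^2 - z + 1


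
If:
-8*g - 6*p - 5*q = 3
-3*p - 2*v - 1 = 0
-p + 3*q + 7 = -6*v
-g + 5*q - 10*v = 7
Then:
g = -241/828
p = 73/276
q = -187/414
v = -165/184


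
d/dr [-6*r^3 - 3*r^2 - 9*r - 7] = -18*r^2 - 6*r - 9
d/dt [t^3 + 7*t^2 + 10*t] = 3*t^2 + 14*t + 10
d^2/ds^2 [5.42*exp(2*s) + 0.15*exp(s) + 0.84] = (21.68*exp(s) + 0.15)*exp(s)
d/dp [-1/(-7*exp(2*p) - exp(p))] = (-14*exp(p) - 1)*exp(-p)/(7*exp(p) + 1)^2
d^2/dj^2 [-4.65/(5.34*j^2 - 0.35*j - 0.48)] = (-265.19508*j^2 + 17.3817*j + 4.65*(10.68*j - 0.35)*(21.36*j - 0.7) + 23.83776)/(-5.34*j^2 + 0.35*j + 0.48)^3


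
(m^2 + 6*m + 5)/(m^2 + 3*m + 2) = (m + 5)/(m + 2)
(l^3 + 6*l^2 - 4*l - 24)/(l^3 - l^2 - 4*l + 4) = (l + 6)/(l - 1)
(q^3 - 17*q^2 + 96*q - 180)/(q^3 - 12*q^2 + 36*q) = (q - 5)/q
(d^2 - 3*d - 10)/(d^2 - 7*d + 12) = (d^2 - 3*d - 10)/(d^2 - 7*d + 12)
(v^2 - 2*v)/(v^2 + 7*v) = (v - 2)/(v + 7)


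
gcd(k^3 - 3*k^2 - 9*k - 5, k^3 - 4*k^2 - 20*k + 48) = 1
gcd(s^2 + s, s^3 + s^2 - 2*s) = s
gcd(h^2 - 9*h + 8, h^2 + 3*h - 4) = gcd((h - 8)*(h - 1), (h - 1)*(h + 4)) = h - 1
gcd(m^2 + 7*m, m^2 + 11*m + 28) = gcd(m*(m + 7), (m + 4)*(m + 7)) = m + 7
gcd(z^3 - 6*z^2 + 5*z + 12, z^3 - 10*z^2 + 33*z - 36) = z^2 - 7*z + 12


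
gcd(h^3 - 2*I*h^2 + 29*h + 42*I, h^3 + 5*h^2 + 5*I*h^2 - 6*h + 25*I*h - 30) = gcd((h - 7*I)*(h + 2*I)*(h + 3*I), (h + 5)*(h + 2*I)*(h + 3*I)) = h^2 + 5*I*h - 6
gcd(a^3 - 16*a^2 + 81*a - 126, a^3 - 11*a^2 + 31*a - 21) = a^2 - 10*a + 21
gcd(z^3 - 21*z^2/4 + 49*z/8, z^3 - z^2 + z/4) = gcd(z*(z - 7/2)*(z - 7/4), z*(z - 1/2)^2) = z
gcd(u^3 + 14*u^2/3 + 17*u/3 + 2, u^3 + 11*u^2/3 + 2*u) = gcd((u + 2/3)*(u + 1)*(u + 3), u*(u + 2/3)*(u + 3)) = u^2 + 11*u/3 + 2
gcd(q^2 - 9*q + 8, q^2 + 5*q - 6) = q - 1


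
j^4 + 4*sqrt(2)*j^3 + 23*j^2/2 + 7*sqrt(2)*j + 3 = (j + sqrt(2)/2)*(j + sqrt(2))^2*(j + 3*sqrt(2)/2)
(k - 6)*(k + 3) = k^2 - 3*k - 18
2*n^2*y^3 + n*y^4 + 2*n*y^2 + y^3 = y^2*(2*n + y)*(n*y + 1)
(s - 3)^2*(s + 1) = s^3 - 5*s^2 + 3*s + 9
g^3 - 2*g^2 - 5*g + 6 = (g - 3)*(g - 1)*(g + 2)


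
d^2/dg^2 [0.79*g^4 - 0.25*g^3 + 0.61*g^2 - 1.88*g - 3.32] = 9.48*g^2 - 1.5*g + 1.22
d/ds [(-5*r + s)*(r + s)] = -4*r + 2*s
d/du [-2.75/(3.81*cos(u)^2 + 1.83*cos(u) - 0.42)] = -(20.955*cos(u) + 5.0325)*sin(u)/(3.81*cos(u)^2 + 1.83*cos(u) - 0.42)^2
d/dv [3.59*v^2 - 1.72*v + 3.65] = 7.18*v - 1.72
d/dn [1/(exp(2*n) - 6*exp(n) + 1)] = 2*(3 - exp(n))*exp(n)/(exp(2*n) - 6*exp(n) + 1)^2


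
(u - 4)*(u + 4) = u^2 - 16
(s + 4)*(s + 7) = s^2 + 11*s + 28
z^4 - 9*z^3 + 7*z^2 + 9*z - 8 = (z - 8)*(z - 1)^2*(z + 1)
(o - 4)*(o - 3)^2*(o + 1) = o^4 - 9*o^3 + 23*o^2 - 3*o - 36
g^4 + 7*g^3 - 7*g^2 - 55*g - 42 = (g - 3)*(g + 1)*(g + 2)*(g + 7)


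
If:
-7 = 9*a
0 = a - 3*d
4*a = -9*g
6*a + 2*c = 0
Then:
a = -7/9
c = 7/3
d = -7/27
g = 28/81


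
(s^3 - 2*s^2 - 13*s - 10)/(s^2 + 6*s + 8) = (s^2 - 4*s - 5)/(s + 4)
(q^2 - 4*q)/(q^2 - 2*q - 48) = q*(4 - q)/(-q^2 + 2*q + 48)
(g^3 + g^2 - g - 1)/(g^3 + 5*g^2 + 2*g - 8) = (g^2 + 2*g + 1)/(g^2 + 6*g + 8)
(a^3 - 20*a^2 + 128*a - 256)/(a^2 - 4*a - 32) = (a^2 - 12*a + 32)/(a + 4)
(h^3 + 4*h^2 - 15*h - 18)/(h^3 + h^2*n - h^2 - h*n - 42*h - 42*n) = (h^2 - 2*h - 3)/(h^2 + h*n - 7*h - 7*n)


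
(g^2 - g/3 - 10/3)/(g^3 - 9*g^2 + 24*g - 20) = (g + 5/3)/(g^2 - 7*g + 10)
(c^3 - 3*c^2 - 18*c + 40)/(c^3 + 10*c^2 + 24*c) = (c^2 - 7*c + 10)/(c*(c + 6))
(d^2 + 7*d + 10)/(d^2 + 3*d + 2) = (d + 5)/(d + 1)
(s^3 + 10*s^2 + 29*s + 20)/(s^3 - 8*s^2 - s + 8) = (s^2 + 9*s + 20)/(s^2 - 9*s + 8)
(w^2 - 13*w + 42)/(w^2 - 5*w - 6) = (w - 7)/(w + 1)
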